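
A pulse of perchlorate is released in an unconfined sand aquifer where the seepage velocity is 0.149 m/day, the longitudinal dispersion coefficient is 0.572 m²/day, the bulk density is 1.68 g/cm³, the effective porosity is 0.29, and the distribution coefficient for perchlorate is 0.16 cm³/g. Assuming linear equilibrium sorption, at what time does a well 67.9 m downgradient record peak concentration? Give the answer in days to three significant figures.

830 days

Retardation factor R = 1 + ρ_b·K_d/n = 1 + 1.68 × 0.16/0.29 = 1.927.
Sorption retards both mechanisms: v_R = v/R = 0.07732 m/day, D_R = D/R = 0.2968 m²/day.
Peak time from v_R²t² + 2D_R t − x² = 0: t = (√(D_R² + v_R²x²) − D_R)/v_R².
√(D_R² + v_R²x²) = √(0.2968² + 0.07732² × 67.9²) = 5.258; v_R² = 0.005978.
t = (5.258 − 0.2968)/0.005978 = 830 days.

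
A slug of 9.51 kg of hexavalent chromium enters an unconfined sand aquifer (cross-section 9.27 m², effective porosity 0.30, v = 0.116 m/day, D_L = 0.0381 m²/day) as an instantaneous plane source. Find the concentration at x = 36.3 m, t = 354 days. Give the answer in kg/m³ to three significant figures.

0.172 kg/m³

For an instantaneous plane source, C(x,t) = M/(n_e·A·√(4πDt)) · exp(−(x−vt)²/(4Dt)), with n_e·A the pore (flow) area.
Plume center vt = 0.116 × 354 = 41.064 m, so the well at 36.3 m is 4.764 m upgradient of the peak.
√(4πDt) = 13.02 m, giving peak height M/(n_e·A·√(4πDt)) = 9.51/(0.30 × 9.27 × 13.02) = 0.2626 kg/m³.
(x−vt)²/(4Dt) = (-4.764)²/(4 × 0.0381 × 354) = 0.4207; exp(−0.4207) = 0.6566.
C = 0.2626 × 0.6566 = 0.172 kg/m³.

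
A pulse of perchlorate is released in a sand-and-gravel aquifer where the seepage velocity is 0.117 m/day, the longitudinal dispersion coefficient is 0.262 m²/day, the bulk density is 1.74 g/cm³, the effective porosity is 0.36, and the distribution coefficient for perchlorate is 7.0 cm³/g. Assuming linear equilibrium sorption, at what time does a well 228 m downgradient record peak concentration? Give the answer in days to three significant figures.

Retardation factor R = 1 + ρ_b·K_d/n = 1 + 1.74 × 7.0/0.36 = 34.83.
Sorption retards both mechanisms: v_R = v/R = 0.003359 m/day, D_R = D/R = 0.007522 m²/day.
Peak time from v_R²t² + 2D_R t − x² = 0: t = (√(D_R² + v_R²x²) − D_R)/v_R².
√(D_R² + v_R²x²) = √(0.007522² + 0.003359² × 228²) = 0.7659; v_R² = 1.128e-05.
t = (0.7659 − 0.007522)/1.128e-05 = 67200 days.

67200 days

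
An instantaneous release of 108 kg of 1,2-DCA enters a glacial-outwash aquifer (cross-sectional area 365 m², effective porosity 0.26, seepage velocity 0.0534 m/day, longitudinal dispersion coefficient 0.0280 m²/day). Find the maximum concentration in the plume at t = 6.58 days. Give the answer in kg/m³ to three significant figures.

The peak of an instantaneous 1D plume sits at x = vt; there the Gaussian factor is 1 and C_max = M/(n_e·A·√(4πDt)), where n_e·A is the pore area the mass is dissolved in.
√(4πDt) = √(4π × 0.0280 × 6.58) = 1.522 m, so C_max = 108/(0.26 × 365 × 1.522) = 0.748 kg/m³.

0.748 kg/m³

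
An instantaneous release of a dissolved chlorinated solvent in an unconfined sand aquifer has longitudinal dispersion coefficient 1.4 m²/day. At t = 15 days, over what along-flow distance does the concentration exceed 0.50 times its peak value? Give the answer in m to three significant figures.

15.3 m

The plume is Gaussian with σ = √(2Dt) = √(2 × 1.4 × 15) = 6.481 m.
C/C_peak = exp(−Δx²/(2σ²)) = 0.50 ⇒ Δx = σ·√(−2 ln 0.50) = 6.481 × 1.177 = 7.628 m.
Width = 2Δx = 15.3 m.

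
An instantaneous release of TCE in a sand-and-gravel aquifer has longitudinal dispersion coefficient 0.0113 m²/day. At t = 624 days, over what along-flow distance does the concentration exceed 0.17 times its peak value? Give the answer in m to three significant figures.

The plume is Gaussian with σ = √(2Dt) = √(2 × 0.0113 × 624) = 3.755 m.
C/C_peak = exp(−Δx²/(2σ²)) = 0.17 ⇒ Δx = σ·√(−2 ln 0.17) = 3.755 × 1.883 = 7.071 m.
Width = 2Δx = 14.1 m.

14.1 m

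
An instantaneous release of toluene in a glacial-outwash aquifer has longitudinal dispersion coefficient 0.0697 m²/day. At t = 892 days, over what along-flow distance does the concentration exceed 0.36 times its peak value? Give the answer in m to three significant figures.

31.9 m

The plume is Gaussian with σ = √(2Dt) = √(2 × 0.0697 × 892) = 11.15 m.
C/C_peak = exp(−Δx²/(2σ²)) = 0.36 ⇒ Δx = σ·√(−2 ln 0.36) = 11.15 × 1.429 = 15.93 m.
Width = 2Δx = 31.9 m.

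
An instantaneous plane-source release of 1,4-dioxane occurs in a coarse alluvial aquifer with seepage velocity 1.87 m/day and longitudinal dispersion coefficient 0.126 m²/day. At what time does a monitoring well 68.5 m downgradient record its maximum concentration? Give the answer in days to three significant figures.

For the 1D instantaneous-source solution, setting ∂C/∂t = 0 at fixed x gives v²t² + 2Dt − x² = 0, so t = (√(D² + v²x²) − D)/v².
√(D² + v²x²) = √(0.126² + 1.87² × 68.5²) = 128.1; v² = 3.4969.
t = (128.1 − 0.126)/3.4969 = 36.6 days (vs. the pure-advection estimate x/v = 36.6 d).

36.6 days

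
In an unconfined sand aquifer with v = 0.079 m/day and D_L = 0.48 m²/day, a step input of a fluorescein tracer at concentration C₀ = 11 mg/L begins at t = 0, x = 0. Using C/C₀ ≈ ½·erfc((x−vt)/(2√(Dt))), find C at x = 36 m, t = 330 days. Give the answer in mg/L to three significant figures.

For a continuous step input, C/C₀ ≈ ½·erfc((x−vt)/(2√(Dt))).
vt = 0.079 × 330 = 26.07 m and 2√(Dt) = 2√(0.48 × 330) = 25.17 m.
Argument (x−vt)/(2√(Dt)) = (36 − 26.07)/25.17 = 0.3945; ½·erfc(0.3945) = 0.2885.
C = 11 × 0.2885 = 3.17 mg/L.

3.17 mg/L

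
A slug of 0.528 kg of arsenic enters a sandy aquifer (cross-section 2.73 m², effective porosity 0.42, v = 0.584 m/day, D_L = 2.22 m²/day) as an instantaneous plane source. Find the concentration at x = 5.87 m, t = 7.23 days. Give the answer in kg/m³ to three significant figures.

For an instantaneous plane source, C(x,t) = M/(n_e·A·√(4πDt)) · exp(−(x−vt)²/(4Dt)), with n_e·A the pore (flow) area.
Plume center vt = 0.584 × 7.23 = 4.22232 m, so the well at 5.87 m is 1.64768 m downgradient of the peak.
√(4πDt) = 14.20 m, giving peak height M/(n_e·A·√(4πDt)) = 0.528/(0.42 × 2.73 × 14.20) = 0.03243 kg/m³.
(x−vt)²/(4Dt) = (1.64768)²/(4 × 2.22 × 7.23) = 0.04229; exp(−0.04229) = 0.9586.
C = 0.03243 × 0.9586 = 0.0311 kg/m³.

0.0311 kg/m³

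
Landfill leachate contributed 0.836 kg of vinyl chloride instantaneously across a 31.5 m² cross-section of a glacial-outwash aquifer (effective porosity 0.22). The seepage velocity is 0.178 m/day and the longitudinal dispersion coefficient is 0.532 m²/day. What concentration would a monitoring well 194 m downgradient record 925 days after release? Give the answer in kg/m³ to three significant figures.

For an instantaneous plane source, C(x,t) = M/(n_e·A·√(4πDt)) · exp(−(x−vt)²/(4Dt)), with n_e·A the pore (flow) area.
Plume center vt = 0.178 × 925 = 164.65 m, so the well at 194 m is 29.35 m downgradient of the peak.
√(4πDt) = 78.64 m, giving peak height M/(n_e·A·√(4πDt)) = 0.836/(0.22 × 31.5 × 78.64) = 0.001534 kg/m³.
(x−vt)²/(4Dt) = (29.35)²/(4 × 0.532 × 925) = 0.4376; exp(−0.4376) = 0.6456.
C = 0.001534 × 0.6456 = 0.000990 kg/m³.

0.000990 kg/m³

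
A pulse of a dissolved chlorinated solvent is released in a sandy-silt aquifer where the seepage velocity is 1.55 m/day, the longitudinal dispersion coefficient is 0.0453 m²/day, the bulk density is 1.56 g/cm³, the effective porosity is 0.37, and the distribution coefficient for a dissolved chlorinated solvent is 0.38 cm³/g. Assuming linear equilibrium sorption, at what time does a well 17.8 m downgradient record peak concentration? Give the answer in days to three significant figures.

Retardation factor R = 1 + ρ_b·K_d/n = 1 + 1.56 × 0.38/0.37 = 2.602.
Sorption retards both mechanisms: v_R = v/R = 0.5957 m/day, D_R = D/R = 0.01741 m²/day.
Peak time from v_R²t² + 2D_R t − x² = 0: t = (√(D_R² + v_R²x²) − D_R)/v_R².
√(D_R² + v_R²x²) = √(0.01741² + 0.5957² × 17.8²) = 10.60; v_R² = 0.3549.
t = (10.60 − 0.01741)/0.3549 = 29.8 days.

29.8 days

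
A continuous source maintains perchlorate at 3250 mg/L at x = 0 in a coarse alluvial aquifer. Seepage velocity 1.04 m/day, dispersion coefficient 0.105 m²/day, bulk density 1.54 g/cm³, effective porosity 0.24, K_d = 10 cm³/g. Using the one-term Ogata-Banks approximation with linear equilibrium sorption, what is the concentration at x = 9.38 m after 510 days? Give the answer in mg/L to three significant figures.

541 mg/L

Retardation factor R = 1 + ρ_b·K_d/n = 1 + 1.54 × 10/0.24 = 65.17.
Sorption retards both mechanisms: v_R = v/R = 0.01596 m/day, D_R = D/R = 0.001611 m²/day.
v_R·t = 0.01596 × 510 = 8.1396 m; 2√(D_R t) = 1.813 m; argument = (9.38 − 8.1396)/1.813 = 0.6842.
C = C₀ × ½·erfc(0.6842) = 3250 × 0.1666 = 541 mg/L.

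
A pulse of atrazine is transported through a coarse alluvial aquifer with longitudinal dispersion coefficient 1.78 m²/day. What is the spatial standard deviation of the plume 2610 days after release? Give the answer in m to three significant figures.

96.4 m

Dispersive spreading gives a Gaussian with σ² = 2Dt; advection only shifts the center.
σ = √(2 × 1.78 × 2610) = 96.4 m.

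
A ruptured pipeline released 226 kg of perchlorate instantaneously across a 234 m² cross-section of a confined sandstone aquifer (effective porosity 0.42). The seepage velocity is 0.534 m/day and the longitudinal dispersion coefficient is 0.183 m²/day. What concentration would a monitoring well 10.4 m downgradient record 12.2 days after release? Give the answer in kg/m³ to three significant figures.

For an instantaneous plane source, C(x,t) = M/(n_e·A·√(4πDt)) · exp(−(x−vt)²/(4Dt)), with n_e·A the pore (flow) area.
Plume center vt = 0.534 × 12.2 = 6.5148 m, so the well at 10.4 m is 3.8852 m downgradient of the peak.
√(4πDt) = 5.297 m, giving peak height M/(n_e·A·√(4πDt)) = 226/(0.42 × 234 × 5.297) = 0.4341 kg/m³.
(x−vt)²/(4Dt) = (3.8852)²/(4 × 0.183 × 12.2) = 1.690; exp(−1.690) = 0.1845.
C = 0.4341 × 0.1845 = 0.0801 kg/m³.

0.0801 kg/m³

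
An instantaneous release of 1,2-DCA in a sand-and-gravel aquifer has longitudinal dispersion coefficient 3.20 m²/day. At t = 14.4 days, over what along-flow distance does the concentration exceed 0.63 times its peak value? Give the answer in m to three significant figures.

The plume is Gaussian with σ = √(2Dt) = √(2 × 3.20 × 14.4) = 9.600 m.
C/C_peak = exp(−Δx²/(2σ²)) = 0.63 ⇒ Δx = σ·√(−2 ln 0.63) = 9.600 × 0.9613 = 9.228 m.
Width = 2Δx = 18.5 m.

18.5 m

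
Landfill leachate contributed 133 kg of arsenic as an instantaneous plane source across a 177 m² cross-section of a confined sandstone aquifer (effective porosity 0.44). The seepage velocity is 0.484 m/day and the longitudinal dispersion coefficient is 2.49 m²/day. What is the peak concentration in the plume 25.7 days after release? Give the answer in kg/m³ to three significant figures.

0.0602 kg/m³

The peak of an instantaneous 1D plume sits at x = vt; there the Gaussian factor is 1 and C_max = M/(n_e·A·√(4πDt)), where n_e·A is the pore area the mass is dissolved in.
√(4πDt) = √(4π × 2.49 × 25.7) = 28.36 m, so C_max = 133/(0.44 × 177 × 28.36) = 0.0602 kg/m³.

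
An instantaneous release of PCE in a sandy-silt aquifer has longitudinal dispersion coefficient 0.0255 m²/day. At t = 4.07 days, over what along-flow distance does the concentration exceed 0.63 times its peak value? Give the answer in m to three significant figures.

0.876 m

The plume is Gaussian with σ = √(2Dt) = √(2 × 0.0255 × 4.07) = 0.4556 m.
C/C_peak = exp(−Δx²/(2σ²)) = 0.63 ⇒ Δx = σ·√(−2 ln 0.63) = 0.4556 × 0.9613 = 0.4380 m.
Width = 2Δx = 0.876 m.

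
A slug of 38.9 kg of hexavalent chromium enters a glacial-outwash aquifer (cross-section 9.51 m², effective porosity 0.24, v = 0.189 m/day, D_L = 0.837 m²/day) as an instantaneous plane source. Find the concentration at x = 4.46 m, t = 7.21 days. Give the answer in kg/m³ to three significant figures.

For an instantaneous plane source, C(x,t) = M/(n_e·A·√(4πDt)) · exp(−(x−vt)²/(4Dt)), with n_e·A the pore (flow) area.
Plume center vt = 0.189 × 7.21 = 1.36269 m, so the well at 4.46 m is 3.09731 m downgradient of the peak.
√(4πDt) = 8.708 m, giving peak height M/(n_e·A·√(4πDt)) = 38.9/(0.24 × 9.51 × 8.708) = 1.957 kg/m³.
(x−vt)²/(4Dt) = (3.09731)²/(4 × 0.837 × 7.21) = 0.3974; exp(−0.3974) = 0.6721.
C = 1.957 × 0.6721 = 1.32 kg/m³.

1.32 kg/m³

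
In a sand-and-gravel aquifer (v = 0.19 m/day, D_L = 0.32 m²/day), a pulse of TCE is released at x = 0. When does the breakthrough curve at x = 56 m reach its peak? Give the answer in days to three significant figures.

286 days

For the 1D instantaneous-source solution, setting ∂C/∂t = 0 at fixed x gives v²t² + 2Dt − x² = 0, so t = (√(D² + v²x²) − D)/v².
√(D² + v²x²) = √(0.32² + 0.19² × 56²) = 10.64; v² = 0.0361.
t = (10.64 − 0.32)/0.0361 = 286 days (vs. the pure-advection estimate x/v = 295 d).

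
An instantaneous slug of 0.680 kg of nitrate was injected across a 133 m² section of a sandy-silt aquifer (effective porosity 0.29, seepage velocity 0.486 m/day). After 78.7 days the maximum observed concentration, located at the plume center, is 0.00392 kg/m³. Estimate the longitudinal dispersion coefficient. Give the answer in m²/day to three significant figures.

0.0205 m²/day

At the plume center C_max = M/(n_e·A·√(4πDt)), so D = M²/(4πt·(n_e·A·C_max)²).
n_e·A·C_max = 0.29 × 133 × 0.00392 = 0.1512 kg/m.
D = 0.680²/(4π × 78.7 × 0.1512²) = 0.0205 m²/day.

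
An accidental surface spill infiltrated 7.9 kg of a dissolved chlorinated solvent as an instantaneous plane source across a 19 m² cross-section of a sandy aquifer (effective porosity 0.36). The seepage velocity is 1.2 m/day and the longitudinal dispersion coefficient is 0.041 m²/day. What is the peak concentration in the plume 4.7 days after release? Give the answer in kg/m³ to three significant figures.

The peak of an instantaneous 1D plume sits at x = vt; there the Gaussian factor is 1 and C_max = M/(n_e·A·√(4πDt)), where n_e·A is the pore area the mass is dissolved in.
√(4πDt) = √(4π × 0.041 × 4.7) = 1.556 m, so C_max = 7.9/(0.36 × 19 × 1.556) = 0.742 kg/m³.

0.742 kg/m³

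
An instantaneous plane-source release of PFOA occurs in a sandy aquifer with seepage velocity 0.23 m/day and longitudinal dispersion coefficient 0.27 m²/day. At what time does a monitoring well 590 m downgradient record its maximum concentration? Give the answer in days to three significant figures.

For the 1D instantaneous-source solution, setting ∂C/∂t = 0 at fixed x gives v²t² + 2Dt − x² = 0, so t = (√(D² + v²x²) − D)/v².
√(D² + v²x²) = √(0.27² + 0.23² × 590²) = 135.7; v² = 0.0529.
t = (135.7 − 0.27)/0.0529 = 2560 days (vs. the pure-advection estimate x/v = 2570 d).

2560 days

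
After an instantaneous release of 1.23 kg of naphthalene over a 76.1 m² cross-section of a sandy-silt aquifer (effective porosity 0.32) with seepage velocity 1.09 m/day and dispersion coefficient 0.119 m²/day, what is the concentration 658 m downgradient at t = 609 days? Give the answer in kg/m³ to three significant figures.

For an instantaneous plane source, C(x,t) = M/(n_e·A·√(4πDt)) · exp(−(x−vt)²/(4Dt)), with n_e·A the pore (flow) area.
Plume center vt = 1.09 × 609 = 663.81 m, so the well at 658 m is 5.81 m upgradient of the peak.
√(4πDt) = 30.18 m, giving peak height M/(n_e·A·√(4πDt)) = 1.23/(0.32 × 76.1 × 30.18) = 0.001674 kg/m³.
(x−vt)²/(4Dt) = (-5.81)²/(4 × 0.119 × 609) = 0.1164; exp(−0.1164) = 0.8901.
C = 0.001674 × 0.8901 = 0.00149 kg/m³.

0.00149 kg/m³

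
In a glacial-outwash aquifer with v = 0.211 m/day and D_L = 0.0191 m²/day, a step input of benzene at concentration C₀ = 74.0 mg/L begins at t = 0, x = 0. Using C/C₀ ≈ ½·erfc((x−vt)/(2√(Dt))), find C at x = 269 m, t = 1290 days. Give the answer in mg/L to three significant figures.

50.0 mg/L

For a continuous step input, C/C₀ ≈ ½·erfc((x−vt)/(2√(Dt))).
vt = 0.211 × 1290 = 272.19 m and 2√(Dt) = 2√(0.0191 × 1290) = 9.928 m.
Argument (x−vt)/(2√(Dt)) = (269 − 272.19)/9.928 = -0.3213; ½·erfc(-0.3213) = 0.6752.
C = 74.0 × 0.6752 = 50.0 mg/L.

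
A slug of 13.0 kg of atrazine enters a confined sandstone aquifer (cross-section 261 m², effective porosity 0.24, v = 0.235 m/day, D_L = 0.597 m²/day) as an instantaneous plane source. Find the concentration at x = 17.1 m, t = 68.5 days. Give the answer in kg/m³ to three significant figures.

0.00910 kg/m³

For an instantaneous plane source, C(x,t) = M/(n_e·A·√(4πDt)) · exp(−(x−vt)²/(4Dt)), with n_e·A the pore (flow) area.
Plume center vt = 0.235 × 68.5 = 16.0975 m, so the well at 17.1 m is 1.0025 m downgradient of the peak.
√(4πDt) = 22.67 m, giving peak height M/(n_e·A·√(4πDt)) = 13.0/(0.24 × 261 × 22.67) = 0.009155 kg/m³.
(x−vt)²/(4Dt) = (1.0025)²/(4 × 0.597 × 68.5) = 0.006144; exp(−0.006144) = 0.9939.
C = 0.009155 × 0.9939 = 0.00910 kg/m³.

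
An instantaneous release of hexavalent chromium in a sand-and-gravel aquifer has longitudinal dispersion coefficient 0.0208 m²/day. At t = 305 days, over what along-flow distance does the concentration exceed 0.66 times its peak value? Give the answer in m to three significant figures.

6.49 m

The plume is Gaussian with σ = √(2Dt) = √(2 × 0.0208 × 305) = 3.562 m.
C/C_peak = exp(−Δx²/(2σ²)) = 0.66 ⇒ Δx = σ·√(−2 ln 0.66) = 3.562 × 0.9116 = 3.247 m.
Width = 2Δx = 6.49 m.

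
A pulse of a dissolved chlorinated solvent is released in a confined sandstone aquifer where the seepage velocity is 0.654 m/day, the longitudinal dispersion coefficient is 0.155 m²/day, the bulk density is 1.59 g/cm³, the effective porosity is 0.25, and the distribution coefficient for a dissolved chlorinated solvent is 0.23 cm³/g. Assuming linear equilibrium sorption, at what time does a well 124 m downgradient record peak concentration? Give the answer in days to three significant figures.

Retardation factor R = 1 + ρ_b·K_d/n = 1 + 1.59 × 0.23/0.25 = 2.463.
Sorption retards both mechanisms: v_R = v/R = 0.2655 m/day, D_R = D/R = 0.06293 m²/day.
Peak time from v_R²t² + 2D_R t − x² = 0: t = (√(D_R² + v_R²x²) − D_R)/v_R².
√(D_R² + v_R²x²) = √(0.06293² + 0.2655² × 124²) = 32.92; v_R² = 0.07049.
t = (32.92 − 0.06293)/0.07049 = 466 days.

466 days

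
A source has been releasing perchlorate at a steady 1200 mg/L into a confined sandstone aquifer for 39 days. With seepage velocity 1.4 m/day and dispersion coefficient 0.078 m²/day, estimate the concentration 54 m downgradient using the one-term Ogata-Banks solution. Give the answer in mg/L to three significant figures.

For a continuous step input, C/C₀ ≈ ½·erfc((x−vt)/(2√(Dt))).
vt = 1.4 × 39 = 54.6 m and 2√(Dt) = 2√(0.078 × 39) = 3.488 m.
Argument (x−vt)/(2√(Dt)) = (54 − 54.6)/3.488 = -0.1720; ½·erfc(-0.1720) = 0.5961.
C = 1200 × 0.5961 = 715 mg/L.

715 mg/L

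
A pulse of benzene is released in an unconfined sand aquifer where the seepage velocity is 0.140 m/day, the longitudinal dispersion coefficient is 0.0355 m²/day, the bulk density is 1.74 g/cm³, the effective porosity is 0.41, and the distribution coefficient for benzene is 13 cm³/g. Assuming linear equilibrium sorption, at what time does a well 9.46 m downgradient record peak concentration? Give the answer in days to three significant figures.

Retardation factor R = 1 + ρ_b·K_d/n = 1 + 1.74 × 13/0.41 = 56.17.
Sorption retards both mechanisms: v_R = v/R = 0.002492 m/day, D_R = D/R = 0.0006320 m²/day.
Peak time from v_R²t² + 2D_R t − x² = 0: t = (√(D_R² + v_R²x²) − D_R)/v_R².
√(D_R² + v_R²x²) = √(0.0006320² + 0.002492² × 9.46²) = 0.02358; v_R² = 6.210e-06.
t = (0.02358 − 0.0006320)/6.210e-06 = 3700 days.

3700 days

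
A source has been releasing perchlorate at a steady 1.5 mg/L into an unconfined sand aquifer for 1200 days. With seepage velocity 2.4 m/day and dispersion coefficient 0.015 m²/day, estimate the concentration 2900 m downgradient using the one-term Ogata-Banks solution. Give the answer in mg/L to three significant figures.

0.000644 mg/L

For a continuous step input, C/C₀ ≈ ½·erfc((x−vt)/(2√(Dt))).
vt = 2.4 × 1200 = 2880 m and 2√(Dt) = 2√(0.015 × 1200) = 8.485 m.
Argument (x−vt)/(2√(Dt)) = (2900 − 2880)/8.485 = 2.357; ½·erfc(2.357) = 0.0004291.
C = 1.5 × 0.0004291 = 0.000644 mg/L.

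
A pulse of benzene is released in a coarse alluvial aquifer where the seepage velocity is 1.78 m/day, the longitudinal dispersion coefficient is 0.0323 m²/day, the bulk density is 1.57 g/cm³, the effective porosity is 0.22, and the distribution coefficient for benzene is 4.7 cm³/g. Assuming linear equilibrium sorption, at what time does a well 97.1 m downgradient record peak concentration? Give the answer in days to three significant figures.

1880 days

Retardation factor R = 1 + ρ_b·K_d/n = 1 + 1.57 × 4.7/0.22 = 34.54.
Sorption retards both mechanisms: v_R = v/R = 0.05153 m/day, D_R = D/R = 0.0009351 m²/day.
Peak time from v_R²t² + 2D_R t − x² = 0: t = (√(D_R² + v_R²x²) − D_R)/v_R².
√(D_R² + v_R²x²) = √(0.0009351² + 0.05153² × 97.1²) = 5.004; v_R² = 0.002655.
t = (5.004 − 0.0009351)/0.002655 = 1880 days.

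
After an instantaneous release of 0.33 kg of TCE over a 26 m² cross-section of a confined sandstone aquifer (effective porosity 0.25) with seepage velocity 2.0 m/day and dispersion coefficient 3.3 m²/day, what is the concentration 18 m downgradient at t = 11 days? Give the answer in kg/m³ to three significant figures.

For an instantaneous plane source, C(x,t) = M/(n_e·A·√(4πDt)) · exp(−(x−vt)²/(4Dt)), with n_e·A the pore (flow) area.
Plume center vt = 2.0 × 11 = 22 m, so the well at 18 m is 4 m upgradient of the peak.
√(4πDt) = 21.36 m, giving peak height M/(n_e·A·√(4πDt)) = 0.33/(0.25 × 26 × 21.36) = 0.002377 kg/m³.
(x−vt)²/(4Dt) = (-4)²/(4 × 3.3 × 11) = 0.1102; exp(−0.1102) = 0.8957.
C = 0.002377 × 0.8957 = 0.00213 kg/m³.

0.00213 kg/m³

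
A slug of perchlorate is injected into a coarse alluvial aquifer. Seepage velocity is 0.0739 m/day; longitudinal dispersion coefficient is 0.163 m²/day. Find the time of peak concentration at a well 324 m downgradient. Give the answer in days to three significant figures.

4350 days

For the 1D instantaneous-source solution, setting ∂C/∂t = 0 at fixed x gives v²t² + 2Dt − x² = 0, so t = (√(D² + v²x²) − D)/v².
√(D² + v²x²) = √(0.163² + 0.0739² × 324²) = 23.94; v² = 0.00546121.
t = (23.94 − 0.163)/0.00546121 = 4350 days (vs. the pure-advection estimate x/v = 4380 d).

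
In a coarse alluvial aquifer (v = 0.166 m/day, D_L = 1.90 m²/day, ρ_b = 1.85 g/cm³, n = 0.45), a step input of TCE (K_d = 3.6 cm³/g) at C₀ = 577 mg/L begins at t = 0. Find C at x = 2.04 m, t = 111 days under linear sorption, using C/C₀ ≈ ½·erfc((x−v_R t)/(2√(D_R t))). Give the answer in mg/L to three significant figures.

Retardation factor R = 1 + ρ_b·K_d/n = 1 + 1.85 × 3.6/0.45 = 15.80.
Sorption retards both mechanisms: v_R = v/R = 0.01051 m/day, D_R = D/R = 0.1203 m²/day.
v_R·t = 0.01051 × 111 = 1.16661 m; 2√(D_R t) = 7.308 m; argument = (2.04 − 1.16661)/7.308 = 0.1195.
C = C₀ × ½·erfc(0.1195) = 577 × 0.4329 = 250 mg/L.

250 mg/L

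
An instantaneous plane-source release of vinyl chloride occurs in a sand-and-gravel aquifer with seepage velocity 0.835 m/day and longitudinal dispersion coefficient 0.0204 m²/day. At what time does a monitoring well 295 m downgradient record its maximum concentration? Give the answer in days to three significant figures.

For the 1D instantaneous-source solution, setting ∂C/∂t = 0 at fixed x gives v²t² + 2Dt − x² = 0, so t = (√(D² + v²x²) − D)/v².
√(D² + v²x²) = √(0.0204² + 0.835² × 295²) = 246.3; v² = 0.697225.
t = (246.3 − 0.0204)/0.697225 = 353 days (vs. the pure-advection estimate x/v = 353 d).

353 days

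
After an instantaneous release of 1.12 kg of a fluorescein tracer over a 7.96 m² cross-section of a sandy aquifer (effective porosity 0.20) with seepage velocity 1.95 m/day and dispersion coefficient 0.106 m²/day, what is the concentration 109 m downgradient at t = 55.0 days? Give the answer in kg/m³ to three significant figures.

0.0721 kg/m³

For an instantaneous plane source, C(x,t) = M/(n_e·A·√(4πDt)) · exp(−(x−vt)²/(4Dt)), with n_e·A the pore (flow) area.
Plume center vt = 1.95 × 55.0 = 107.25 m, so the well at 109 m is 1.75 m downgradient of the peak.
√(4πDt) = 8.559 m, giving peak height M/(n_e·A·√(4πDt)) = 1.12/(0.20 × 7.96 × 8.559) = 0.08220 kg/m³.
(x−vt)²/(4Dt) = (1.75)²/(4 × 0.106 × 55.0) = 0.1313; exp(−0.1313) = 0.8770.
C = 0.08220 × 0.8770 = 0.0721 kg/m³.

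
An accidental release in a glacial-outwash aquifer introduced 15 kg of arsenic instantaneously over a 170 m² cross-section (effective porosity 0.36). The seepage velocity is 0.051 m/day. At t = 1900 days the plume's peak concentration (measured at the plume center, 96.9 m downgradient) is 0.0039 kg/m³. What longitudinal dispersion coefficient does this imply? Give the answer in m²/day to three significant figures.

0.165 m²/day

At the plume center C_max = M/(n_e·A·√(4πDt)), so D = M²/(4πt·(n_e·A·C_max)²).
n_e·A·C_max = 0.36 × 170 × 0.0039 = 0.2387 kg/m.
D = 15²/(4π × 1900 × 0.2387²) = 0.165 m²/day.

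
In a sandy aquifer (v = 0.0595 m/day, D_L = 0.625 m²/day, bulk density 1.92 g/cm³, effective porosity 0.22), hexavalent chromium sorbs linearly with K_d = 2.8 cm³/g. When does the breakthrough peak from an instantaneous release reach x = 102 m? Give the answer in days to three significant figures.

39300 days

Retardation factor R = 1 + ρ_b·K_d/n = 1 + 1.92 × 2.8/0.22 = 25.44.
Sorption retards both mechanisms: v_R = v/R = 0.002339 m/day, D_R = D/R = 0.02457 m²/day.
Peak time from v_R²t² + 2D_R t − x² = 0: t = (√(D_R² + v_R²x²) − D_R)/v_R².
√(D_R² + v_R²x²) = √(0.02457² + 0.002339² × 102²) = 0.2398; v_R² = 5.471e-06.
t = (0.2398 − 0.02457)/5.471e-06 = 39300 days.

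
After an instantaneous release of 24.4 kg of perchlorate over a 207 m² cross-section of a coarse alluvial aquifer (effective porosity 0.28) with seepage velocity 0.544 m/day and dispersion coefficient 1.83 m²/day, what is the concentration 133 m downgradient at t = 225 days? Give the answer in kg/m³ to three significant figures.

0.00547 kg/m³

For an instantaneous plane source, C(x,t) = M/(n_e·A·√(4πDt)) · exp(−(x−vt)²/(4Dt)), with n_e·A the pore (flow) area.
Plume center vt = 0.544 × 225 = 122.4 m, so the well at 133 m is 10.6 m downgradient of the peak.
√(4πDt) = 71.93 m, giving peak height M/(n_e·A·√(4πDt)) = 24.4/(0.28 × 207 × 71.93) = 0.005853 kg/m³.
(x−vt)²/(4Dt) = (10.6)²/(4 × 1.83 × 225) = 0.06822; exp(−0.06822) = 0.9341.
C = 0.005853 × 0.9341 = 0.00547 kg/m³.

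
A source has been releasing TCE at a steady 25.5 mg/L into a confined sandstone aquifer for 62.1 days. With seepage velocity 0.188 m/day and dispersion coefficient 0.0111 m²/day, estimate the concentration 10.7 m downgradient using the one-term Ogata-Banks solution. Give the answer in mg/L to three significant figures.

For a continuous step input, C/C₀ ≈ ½·erfc((x−vt)/(2√(Dt))).
vt = 0.188 × 62.1 = 11.6748 m and 2√(Dt) = 2√(0.0111 × 62.1) = 1.660 m.
Argument (x−vt)/(2√(Dt)) = (10.7 − 11.6748)/1.660 = -0.5872; ½·erfc(-0.5872) = 0.7969.
C = 25.5 × 0.7969 = 20.3 mg/L.

20.3 mg/L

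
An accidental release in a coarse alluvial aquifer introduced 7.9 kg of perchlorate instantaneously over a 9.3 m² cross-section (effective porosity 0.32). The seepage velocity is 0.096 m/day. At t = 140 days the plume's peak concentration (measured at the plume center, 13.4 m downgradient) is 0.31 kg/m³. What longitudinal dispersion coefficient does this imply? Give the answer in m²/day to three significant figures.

0.0417 m²/day

At the plume center C_max = M/(n_e·A·√(4πDt)), so D = M²/(4πt·(n_e·A·C_max)²).
n_e·A·C_max = 0.32 × 9.3 × 0.31 = 0.9226 kg/m.
D = 7.9²/(4π × 140 × 0.9226²) = 0.0417 m²/day.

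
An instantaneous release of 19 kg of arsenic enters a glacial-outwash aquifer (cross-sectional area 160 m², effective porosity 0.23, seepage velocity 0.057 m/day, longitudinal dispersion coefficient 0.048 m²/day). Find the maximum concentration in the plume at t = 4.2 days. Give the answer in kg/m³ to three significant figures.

0.324 kg/m³

The peak of an instantaneous 1D plume sits at x = vt; there the Gaussian factor is 1 and C_max = M/(n_e·A·√(4πDt)), where n_e·A is the pore area the mass is dissolved in.
√(4πDt) = √(4π × 0.048 × 4.2) = 1.592 m, so C_max = 19/(0.23 × 160 × 1.592) = 0.324 kg/m³.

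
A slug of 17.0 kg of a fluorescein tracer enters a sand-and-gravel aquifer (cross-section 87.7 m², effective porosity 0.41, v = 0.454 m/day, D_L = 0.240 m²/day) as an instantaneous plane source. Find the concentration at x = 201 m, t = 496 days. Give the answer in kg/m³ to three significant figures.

For an instantaneous plane source, C(x,t) = M/(n_e·A·√(4πDt)) · exp(−(x−vt)²/(4Dt)), with n_e·A the pore (flow) area.
Plume center vt = 0.454 × 496 = 225.184 m, so the well at 201 m is 24.184 m upgradient of the peak.
√(4πDt) = 38.68 m, giving peak height M/(n_e·A·√(4πDt)) = 17.0/(0.41 × 87.7 × 38.68) = 0.01222 kg/m³.
(x−vt)²/(4Dt) = (-24.184)²/(4 × 0.240 × 496) = 1.228; exp(−1.228) = 0.2929.
C = 0.01222 × 0.2929 = 0.00358 kg/m³.

0.00358 kg/m³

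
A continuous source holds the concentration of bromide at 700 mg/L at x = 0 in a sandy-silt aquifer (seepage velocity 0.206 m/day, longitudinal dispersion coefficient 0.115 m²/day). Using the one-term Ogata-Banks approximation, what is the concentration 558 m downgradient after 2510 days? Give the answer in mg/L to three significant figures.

30.9 mg/L

For a continuous step input, C/C₀ ≈ ½·erfc((x−vt)/(2√(Dt))).
vt = 0.206 × 2510 = 517.06 m and 2√(Dt) = 2√(0.115 × 2510) = 33.98 m.
Argument (x−vt)/(2√(Dt)) = (558 − 517.06)/33.98 = 1.205; ½·erfc(1.205) = 0.04418.
C = 700 × 0.04418 = 30.9 mg/L.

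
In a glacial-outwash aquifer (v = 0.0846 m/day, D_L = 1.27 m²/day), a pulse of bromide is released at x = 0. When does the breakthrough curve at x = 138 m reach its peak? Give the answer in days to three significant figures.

For the 1D instantaneous-source solution, setting ∂C/∂t = 0 at fixed x gives v²t² + 2Dt − x² = 0, so t = (√(D² + v²x²) − D)/v².
√(D² + v²x²) = √(1.27² + 0.0846² × 138²) = 11.74; v² = 0.00715716.
t = (11.74 − 1.27)/0.00715716 = 1460 days (vs. the pure-advection estimate x/v = 1630 d).

1460 days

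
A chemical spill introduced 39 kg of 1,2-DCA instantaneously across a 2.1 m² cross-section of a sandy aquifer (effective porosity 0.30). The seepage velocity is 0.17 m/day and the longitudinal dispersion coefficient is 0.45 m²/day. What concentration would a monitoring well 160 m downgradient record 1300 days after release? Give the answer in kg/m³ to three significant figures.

0.147 kg/m³

For an instantaneous plane source, C(x,t) = M/(n_e·A·√(4πDt)) · exp(−(x−vt)²/(4Dt)), with n_e·A the pore (flow) area.
Plume center vt = 0.17 × 1300 = 221 m, so the well at 160 m is 61 m upgradient of the peak.
√(4πDt) = 85.74 m, giving peak height M/(n_e·A·√(4πDt)) = 39/(0.30 × 2.1 × 85.74) = 0.7220 kg/m³.
(x−vt)²/(4Dt) = (-61)²/(4 × 0.45 × 1300) = 1.590; exp(−1.590) = 0.2039.
C = 0.7220 × 0.2039 = 0.147 kg/m³.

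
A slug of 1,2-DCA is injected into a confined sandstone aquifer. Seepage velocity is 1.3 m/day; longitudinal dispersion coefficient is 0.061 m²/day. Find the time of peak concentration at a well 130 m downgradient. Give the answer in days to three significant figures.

100 days

For the 1D instantaneous-source solution, setting ∂C/∂t = 0 at fixed x gives v²t² + 2Dt − x² = 0, so t = (√(D² + v²x²) − D)/v².
√(D² + v²x²) = √(0.061² + 1.3² × 130²) = 169.0; v² = 1.69.
t = (169.0 − 0.061)/1.69 = 100 days (vs. the pure-advection estimate x/v = 100 d).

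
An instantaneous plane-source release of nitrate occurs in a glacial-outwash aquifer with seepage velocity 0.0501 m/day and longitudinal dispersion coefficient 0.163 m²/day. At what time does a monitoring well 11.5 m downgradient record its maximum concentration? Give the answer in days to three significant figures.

174 days

For the 1D instantaneous-source solution, setting ∂C/∂t = 0 at fixed x gives v²t² + 2Dt − x² = 0, so t = (√(D² + v²x²) − D)/v².
√(D² + v²x²) = √(0.163² + 0.0501² × 11.5²) = 0.5988; v² = 0.00251001.
t = (0.5988 − 0.163)/0.00251001 = 174 days (vs. the pure-advection estimate x/v = 230 d).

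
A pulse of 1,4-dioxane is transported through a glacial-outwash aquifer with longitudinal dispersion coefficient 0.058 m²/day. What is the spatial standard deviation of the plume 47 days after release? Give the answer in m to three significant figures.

2.33 m

Dispersive spreading gives a Gaussian with σ² = 2Dt; advection only shifts the center.
σ = √(2 × 0.058 × 47) = 2.33 m.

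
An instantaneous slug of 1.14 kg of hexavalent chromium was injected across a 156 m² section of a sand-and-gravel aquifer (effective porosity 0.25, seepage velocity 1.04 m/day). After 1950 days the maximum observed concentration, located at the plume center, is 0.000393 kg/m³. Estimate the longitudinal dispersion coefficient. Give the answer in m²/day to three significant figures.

At the plume center C_max = M/(n_e·A·√(4πDt)), so D = M²/(4πt·(n_e·A·C_max)²).
n_e·A·C_max = 0.25 × 156 × 0.000393 = 0.01533 kg/m.
D = 1.14²/(4π × 1950 × 0.01533²) = 0.226 m²/day.

0.226 m²/day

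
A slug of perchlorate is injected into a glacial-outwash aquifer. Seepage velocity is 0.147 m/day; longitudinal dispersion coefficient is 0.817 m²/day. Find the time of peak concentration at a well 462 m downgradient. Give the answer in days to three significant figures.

For the 1D instantaneous-source solution, setting ∂C/∂t = 0 at fixed x gives v²t² + 2Dt − x² = 0, so t = (√(D² + v²x²) − D)/v².
√(D² + v²x²) = √(0.817² + 0.147² × 462²) = 67.92; v² = 0.021609.
t = (67.92 − 0.817)/0.021609 = 3110 days (vs. the pure-advection estimate x/v = 3140 d).

3110 days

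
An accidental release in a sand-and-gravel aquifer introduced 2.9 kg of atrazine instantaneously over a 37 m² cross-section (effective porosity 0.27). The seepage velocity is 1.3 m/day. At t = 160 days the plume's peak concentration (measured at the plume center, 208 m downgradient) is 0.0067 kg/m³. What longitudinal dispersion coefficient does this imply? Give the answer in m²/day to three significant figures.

0.934 m²/day

At the plume center C_max = M/(n_e·A·√(4πDt)), so D = M²/(4πt·(n_e·A·C_max)²).
n_e·A·C_max = 0.27 × 37 × 0.0067 = 0.06693 kg/m.
D = 2.9²/(4π × 160 × 0.06693²) = 0.934 m²/day.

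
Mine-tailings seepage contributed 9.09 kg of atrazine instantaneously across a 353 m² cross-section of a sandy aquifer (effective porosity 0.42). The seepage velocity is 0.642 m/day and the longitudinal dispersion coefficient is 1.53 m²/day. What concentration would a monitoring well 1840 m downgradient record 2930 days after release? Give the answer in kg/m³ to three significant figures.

0.000235 kg/m³

For an instantaneous plane source, C(x,t) = M/(n_e·A·√(4πDt)) · exp(−(x−vt)²/(4Dt)), with n_e·A the pore (flow) area.
Plume center vt = 0.642 × 2930 = 1881.06 m, so the well at 1840 m is 41.06 m upgradient of the peak.
√(4πDt) = 237.3 m, giving peak height M/(n_e·A·√(4πDt)) = 9.09/(0.42 × 353 × 237.3) = 0.0002584 kg/m³.
(x−vt)²/(4Dt) = (-41.06)²/(4 × 1.53 × 2930) = 0.09402; exp(−0.09402) = 0.9103.
C = 0.0002584 × 0.9103 = 0.000235 kg/m³.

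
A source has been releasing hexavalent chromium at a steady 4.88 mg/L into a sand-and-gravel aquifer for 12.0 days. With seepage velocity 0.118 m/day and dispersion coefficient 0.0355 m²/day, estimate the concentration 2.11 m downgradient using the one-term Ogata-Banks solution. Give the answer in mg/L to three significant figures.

1.10 mg/L

For a continuous step input, C/C₀ ≈ ½·erfc((x−vt)/(2√(Dt))).
vt = 0.118 × 12.0 = 1.416 m and 2√(Dt) = 2√(0.0355 × 12.0) = 1.305 m.
Argument (x−vt)/(2√(Dt)) = (2.11 − 1.416)/1.305 = 0.5318; ½·erfc(0.5318) = 0.2260.
C = 4.88 × 0.2260 = 1.10 mg/L.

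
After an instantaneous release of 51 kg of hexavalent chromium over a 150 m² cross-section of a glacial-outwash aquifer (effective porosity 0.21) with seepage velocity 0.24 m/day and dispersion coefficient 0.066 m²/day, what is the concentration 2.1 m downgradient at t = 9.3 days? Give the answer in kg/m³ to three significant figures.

0.579 kg/m³

For an instantaneous plane source, C(x,t) = M/(n_e·A·√(4πDt)) · exp(−(x−vt)²/(4Dt)), with n_e·A the pore (flow) area.
Plume center vt = 0.24 × 9.3 = 2.232 m, so the well at 2.1 m is 0.132 m upgradient of the peak.
√(4πDt) = 2.777 m, giving peak height M/(n_e·A·√(4πDt)) = 51/(0.21 × 150 × 2.777) = 0.5830 kg/m³.
(x−vt)²/(4Dt) = (-0.132)²/(4 × 0.066 × 9.3) = 0.007097; exp(−0.007097) = 0.9929.
C = 0.5830 × 0.9929 = 0.579 kg/m³.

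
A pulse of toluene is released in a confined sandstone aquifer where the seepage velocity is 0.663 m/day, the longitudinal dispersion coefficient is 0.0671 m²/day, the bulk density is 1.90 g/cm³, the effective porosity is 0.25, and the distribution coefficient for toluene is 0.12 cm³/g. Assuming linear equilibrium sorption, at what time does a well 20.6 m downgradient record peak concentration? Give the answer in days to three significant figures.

59.1 days

Retardation factor R = 1 + ρ_b·K_d/n = 1 + 1.90 × 0.12/0.25 = 1.912.
Sorption retards both mechanisms: v_R = v/R = 0.3468 m/day, D_R = D/R = 0.03509 m²/day.
Peak time from v_R²t² + 2D_R t − x² = 0: t = (√(D_R² + v_R²x²) − D_R)/v_R².
√(D_R² + v_R²x²) = √(0.03509² + 0.3468² × 20.6²) = 7.144; v_R² = 0.1203.
t = (7.144 − 0.03509)/0.1203 = 59.1 days.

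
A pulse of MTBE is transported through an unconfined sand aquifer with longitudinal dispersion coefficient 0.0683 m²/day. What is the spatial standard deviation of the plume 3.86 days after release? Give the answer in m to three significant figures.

0.726 m

Dispersive spreading gives a Gaussian with σ² = 2Dt; advection only shifts the center.
σ = √(2 × 0.0683 × 3.86) = 0.726 m.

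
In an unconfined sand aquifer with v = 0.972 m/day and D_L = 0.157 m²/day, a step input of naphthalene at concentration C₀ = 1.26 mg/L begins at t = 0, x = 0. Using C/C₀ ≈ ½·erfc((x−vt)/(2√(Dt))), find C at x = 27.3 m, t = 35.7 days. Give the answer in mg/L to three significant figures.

1.24 mg/L

For a continuous step input, C/C₀ ≈ ½·erfc((x−vt)/(2√(Dt))).
vt = 0.972 × 35.7 = 34.7004 m and 2√(Dt) = 2√(0.157 × 35.7) = 4.735 m.
Argument (x−vt)/(2√(Dt)) = (27.3 − 34.7004)/4.735 = -1.563; ½·erfc(-1.563) = 0.9865.
C = 1.26 × 0.9865 = 1.24 mg/L.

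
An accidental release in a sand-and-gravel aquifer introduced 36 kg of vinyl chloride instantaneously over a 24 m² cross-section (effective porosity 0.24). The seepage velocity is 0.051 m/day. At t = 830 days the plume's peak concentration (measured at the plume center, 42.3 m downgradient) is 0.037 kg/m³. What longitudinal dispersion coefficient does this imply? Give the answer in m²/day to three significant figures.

2.74 m²/day

At the plume center C_max = M/(n_e·A·√(4πDt)), so D = M²/(4πt·(n_e·A·C_max)²).
n_e·A·C_max = 0.24 × 24 × 0.037 = 0.2131 kg/m.
D = 36²/(4π × 830 × 0.2131²) = 2.74 m²/day.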